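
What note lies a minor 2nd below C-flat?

Bb

C down a major second is Bb, so the target letter is B.
From Cb, a minor second is 1 semitone down: Bb.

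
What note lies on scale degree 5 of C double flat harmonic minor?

Degree 5 takes the letter 4 steps above C, which is G.
In harmonic minor, degree 5 sits 7 semitones above the tonic. Cbb + 7 semitones is pitch class 5, spelled on G as Gbb.

Gbb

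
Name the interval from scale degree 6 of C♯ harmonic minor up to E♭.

diminished fifth

Scale degree 6 of C# harmonic minor is A.
A up to Eb: letters A→E make it a fifth; 6 semitones makes it diminished.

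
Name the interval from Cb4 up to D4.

augmented second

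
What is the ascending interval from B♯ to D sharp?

minor third

Counting letters B–C–D gives a third.
B#→D# = 3 semitones, 1 narrower than the major third (4), so minor.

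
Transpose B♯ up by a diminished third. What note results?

A third above B lands on the letter D.
A diminished third spans 2 semitones, so B# moves to pitch class 2. On the letter D that is D.

D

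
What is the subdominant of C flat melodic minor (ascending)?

Fb

Degree 4 takes the letter 3 steps above C, which is F.
In melodic minor (ascending), degree 4 sits 5 semitones above the tonic. Cb + 5 semitones is pitch class 4, spelled on F as Fb.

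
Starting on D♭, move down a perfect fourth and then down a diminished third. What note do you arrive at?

F#

A perfect fourth down from Db is Ab (letter A, 5 semitones down).
A diminished third down from Ab is F# (letter F, 2 semitones down).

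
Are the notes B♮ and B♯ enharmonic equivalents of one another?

No

B is pitch class 11; B# is pitch class 0.
The pitch classes differ (11 vs. 0), so they are not enharmonic equivalents.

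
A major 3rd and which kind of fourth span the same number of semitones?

diminished

A major third spans 4 semitones.
A fourth spanning 4 semitones is diminished (the perfect fourth is 5).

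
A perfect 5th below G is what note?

C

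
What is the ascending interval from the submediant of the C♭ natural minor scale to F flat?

major sixth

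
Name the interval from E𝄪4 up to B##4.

perfect fifth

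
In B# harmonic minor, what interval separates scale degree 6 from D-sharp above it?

Scale degree 6 of B# harmonic minor is G#.
G# up to D#: letters G→D make it a fifth; 7 semitones makes it perfect.

perfect fifth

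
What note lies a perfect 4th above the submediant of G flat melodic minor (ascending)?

Ab

The submediant of Gb melodic minor (ascending) is Eb.
A perfect fourth (5 semitones) above Eb lands on the letter A, giving Ab.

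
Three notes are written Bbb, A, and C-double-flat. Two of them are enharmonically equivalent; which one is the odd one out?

Cbb

In 12-tone equal temperament, enharmonic equivalents share a pitch class. Bbb is pitch class 9; A is pitch class 9; Cbb is pitch class 10.
Bbb and A share pitch class 9, while Cbb is pitch class 10.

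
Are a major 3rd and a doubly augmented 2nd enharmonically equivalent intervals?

Yes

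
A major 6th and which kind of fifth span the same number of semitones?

A major sixth spans 9 semitones.
A fifth spanning 9 semitones is doubly augmented (the perfect fifth is 7).

doubly augmented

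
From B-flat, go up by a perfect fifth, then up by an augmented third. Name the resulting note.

A perfect fifth up from Bb is F (letter F, 7 semitones up).
An augmented third up from F is A# (letter A, 5 semitones up).

A#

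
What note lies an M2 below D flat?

Cb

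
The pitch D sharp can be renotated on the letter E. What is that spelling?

Eb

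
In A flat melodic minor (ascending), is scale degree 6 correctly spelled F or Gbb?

F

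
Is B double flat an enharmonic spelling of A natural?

Yes

Bbb is pitch class 9; A is pitch class 9.
All spellings map to pitch class 9, so they are enharmonically equivalent.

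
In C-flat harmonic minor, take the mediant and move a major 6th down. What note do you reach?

The mediant of Cb harmonic minor is Ebb.
A major sixth (9 semitones) below Ebb lands on the letter G, giving Gbb.

Gbb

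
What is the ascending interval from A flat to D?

Counting letters A–B–C–D gives a fourth.
Ab→D = 6 semitones, 1 wider than the perfect fourth (5), so augmented.

augmented fourth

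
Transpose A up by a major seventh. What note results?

A up a major seventh is G#, so the target letter is G.
From A, a major seventh is 11 semitones up: G#.

G#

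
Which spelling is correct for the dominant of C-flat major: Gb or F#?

Each scale degree takes a distinct letter name. Degree 5 of a scale on C must use the letter G.
Gb and F# are enharmonically the same pitch, but only Gb uses the letter G, so it is the correct spelling here.

Gb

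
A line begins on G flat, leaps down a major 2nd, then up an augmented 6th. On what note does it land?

A major second down from Gb is Fb (letter F, 2 semitones down).
An augmented sixth up from Fb is D (letter D, 10 semitones up).

D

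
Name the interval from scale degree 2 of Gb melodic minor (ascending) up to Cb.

minor third

Scale degree 2 of Gb melodic minor (ascending) is Ab.
Ab up to Cb: letters A→C make it a third; 3 semitones makes it minor.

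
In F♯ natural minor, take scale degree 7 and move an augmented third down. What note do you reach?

Scale degree 7 of F# natural minor is E.
An augmented third (5 semitones) below E lands on the letter C, giving Cb.

Cb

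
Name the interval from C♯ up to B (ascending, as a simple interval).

minor seventh

The letter names run C→B, a span of 6 letter steps, so the interval is some kind of seventh.
C# to B is 10 semitones. A major seventh is 11, so 10 makes it minor.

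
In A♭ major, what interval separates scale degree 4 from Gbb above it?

diminished fourth

Scale degree 4 of Ab major is Db.
Db up to Gbb: letters D→G make it a fourth; 4 semitones makes it diminished.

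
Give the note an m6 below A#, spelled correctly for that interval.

A sixth below A lands on the letter C.
A minor sixth spans 8 semitones, so A# moves to pitch class 2. On the letter C that is C##.

C##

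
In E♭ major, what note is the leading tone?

The Eb major scale runs Eb F G Ab Bb C D.
Degree 7 is D.

D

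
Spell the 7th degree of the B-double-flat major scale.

Degree 7 takes the letter 6 steps above B, which is A.
In major, degree 7 sits 11 semitones above the tonic. Bbb + 11 semitones is pitch class 8, spelled on A as Ab.

Ab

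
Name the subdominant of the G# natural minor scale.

C#

The G# natural minor scale runs G# A# B C# D# E F#.
Degree 4 is C#.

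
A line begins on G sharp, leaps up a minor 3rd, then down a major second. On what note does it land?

A minor third up from G# is B (letter B, 3 semitones up).
A major second down from B is A (letter A, 2 semitones down).

A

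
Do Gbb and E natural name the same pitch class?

No

Gbb is pitch class 5; E is pitch class 4.
The pitch classes differ (5 vs. 4), so they are not enharmonic equivalents.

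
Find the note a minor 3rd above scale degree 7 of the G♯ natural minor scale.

A

Scale degree 7 of G# natural minor is F#.
A minor third (3 semitones) above F# lands on the letter A, giving A.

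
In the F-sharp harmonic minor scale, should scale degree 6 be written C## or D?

Each scale degree takes a distinct letter name. Degree 6 of a scale on F must use the letter D.
D and C## are enharmonically the same pitch, but only D uses the letter D, so it is the correct spelling here.

D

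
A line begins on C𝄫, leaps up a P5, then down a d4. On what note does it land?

Db

A perfect fifth up from Cbb is Gbb (letter G, 7 semitones up).
A diminished fourth down from Gbb is Db (letter D, 4 semitones down).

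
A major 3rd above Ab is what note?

C

A third above A lands on the letter C.
A major third spans 4 semitones, so Ab moves to pitch class 0. On the letter C that is C.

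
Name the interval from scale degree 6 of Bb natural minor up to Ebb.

minor sixth

Scale degree 6 of Bb natural minor is Gb.
Gb up to Ebb: letters G→E make it a sixth; 8 semitones makes it minor.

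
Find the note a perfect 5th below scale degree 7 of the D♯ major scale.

Scale degree 7 of D# major is C##.
A perfect fifth (7 semitones) below C## lands on the letter F, giving F##.

F##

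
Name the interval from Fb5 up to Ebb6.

minor seventh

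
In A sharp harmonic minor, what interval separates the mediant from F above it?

diminished fourth

The mediant of A# harmonic minor is C#.
C# up to F: letters C→F make it a fourth; 4 semitones makes it diminished.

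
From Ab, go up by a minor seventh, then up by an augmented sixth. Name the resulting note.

E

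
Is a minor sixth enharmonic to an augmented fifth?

A minor sixth spans 8 semitones; an augmented fifth spans 8.
They are enharmonically equivalent.

Yes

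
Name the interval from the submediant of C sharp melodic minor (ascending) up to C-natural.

diminished third

The submediant of C# melodic minor (ascending) is A#.
A# up to C: letters A→C make it a third; 2 semitones makes it diminished.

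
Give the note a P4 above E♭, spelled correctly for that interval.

Ab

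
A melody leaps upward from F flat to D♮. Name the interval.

augmented sixth

The letter names run F→D, a span of 5 letter steps, so the interval is some kind of sixth.
Fb to D is 10 semitones. A major sixth is 9, so 10 makes it augmented.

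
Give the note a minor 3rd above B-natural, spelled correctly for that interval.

A third above B lands on the letter D.
A minor third spans 3 semitones, so B moves to pitch class 2. On the letter D that is D.

D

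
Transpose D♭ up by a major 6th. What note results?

Bb

A sixth above D lands on the letter B.
A major sixth spans 9 semitones, so Db moves to pitch class 10. On the letter B that is Bb.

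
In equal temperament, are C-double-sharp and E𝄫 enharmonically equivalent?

C## = pitch class 2 and Ebb = pitch class 2 — the same pitch class, so they are enharmonic equivalents.

Yes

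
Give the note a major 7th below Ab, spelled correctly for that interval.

A seventh below A lands on the letter B.
A major seventh spans 11 semitones, so Ab moves to pitch class 9. On the letter B that is Bbb.

Bbb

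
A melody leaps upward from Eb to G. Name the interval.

major third

Counting letters E–F–G gives a third.
Eb→G = 4 semitones, exactly the major third.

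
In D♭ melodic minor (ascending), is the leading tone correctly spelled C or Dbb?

C

Each scale degree takes a distinct letter name. Degree 7 of a scale on D must use the letter C.
C and Dbb are enharmonically the same pitch, but only C uses the letter C, so it is the correct spelling here.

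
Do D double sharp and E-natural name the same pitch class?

D## = pitch class 4 and E = pitch class 4 — the same pitch class, so they are enharmonic equivalents.

Yes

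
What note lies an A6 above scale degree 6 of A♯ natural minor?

Scale degree 6 of A# natural minor is F#.
An augmented sixth (10 semitones) above F# lands on the letter D, giving D##.

D##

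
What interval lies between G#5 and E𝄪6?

augmented sixth

Counting letters G–A–B–C–D–E gives a sixth.
G#→E## = 10 semitones, 1 wider than the major sixth (9), so augmented.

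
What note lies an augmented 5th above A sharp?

A fifth above A lands on the letter E.
An augmented fifth spans 8 semitones, so A# moves to pitch class 6. On the letter E that is E##.

E##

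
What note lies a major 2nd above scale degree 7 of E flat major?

Scale degree 7 of Eb major is D.
A major second (2 semitones) above D lands on the letter E, giving E.

E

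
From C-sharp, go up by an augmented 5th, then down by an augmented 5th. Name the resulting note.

C#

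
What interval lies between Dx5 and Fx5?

minor third

Counting letters D–E–F gives a third.
D##→F## = 3 semitones, 1 narrower than the major third (4), so minor.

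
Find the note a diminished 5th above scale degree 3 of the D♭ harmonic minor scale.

Scale degree 3 of Db harmonic minor is Fb.
A diminished fifth (6 semitones) above Fb lands on the letter C, giving Cbb.

Cbb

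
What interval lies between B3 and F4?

Counting letters B–C–D–E–F gives a fifth.
B→F = 6 semitones, 1 narrower than the perfect fifth (7), so diminished.

diminished fifth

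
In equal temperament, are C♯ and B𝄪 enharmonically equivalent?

C# is pitch class 1; B## is pitch class 1.
All spellings map to pitch class 1, so they are enharmonically equivalent.

Yes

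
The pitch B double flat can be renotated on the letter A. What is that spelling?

A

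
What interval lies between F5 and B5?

Counting letters F–G–A–B gives a fourth.
F→B = 6 semitones, 1 wider than the perfect fourth (5), so augmented.

augmented fourth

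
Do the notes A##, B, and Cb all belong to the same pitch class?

A## is pitch class 11; B is pitch class 11; Cb is pitch class 11.
All spellings map to pitch class 11, so they are enharmonically equivalent.

Yes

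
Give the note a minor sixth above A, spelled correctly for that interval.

F

A up a major sixth is F#, so the target letter is F.
From A, a minor sixth is 8 semitones up: F.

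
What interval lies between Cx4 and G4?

doubly diminished fifth

Counting letters C–D–E–F–G gives a fifth.
C##→G = 5 semitones, 2 narrower than the perfect fifth (7), so doubly diminished.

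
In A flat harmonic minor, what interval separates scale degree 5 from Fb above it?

minor second

Scale degree 5 of Ab harmonic minor is Eb.
Eb up to Fb: letters E→F make it a second; 1 semitone makes it minor.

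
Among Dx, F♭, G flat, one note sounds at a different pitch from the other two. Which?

Gb

In 12-tone equal temperament, enharmonic equivalents share a pitch class. D## is pitch class 4; Fb is pitch class 4; Gb is pitch class 6.
D## and Fb share pitch class 4, while Gb is pitch class 6.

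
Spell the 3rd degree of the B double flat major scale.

The Bbb major scale runs Bbb Cb Db Ebb Fb Gb Ab.
Degree 3 is Db.

Db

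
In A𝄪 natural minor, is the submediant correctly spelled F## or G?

F##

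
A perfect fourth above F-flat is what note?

Bbb

A fourth above F lands on the letter B.
A perfect fourth spans 5 semitones, so Fb moves to pitch class 9. On the letter B that is Bbb.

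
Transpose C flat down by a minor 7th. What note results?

C down a major seventh is Db, so the target letter is D.
From Cb, a minor seventh is 10 semitones down: Db.

Db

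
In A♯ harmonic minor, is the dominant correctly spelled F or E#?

Each scale degree takes a distinct letter name. Degree 5 of a scale on A must use the letter E.
E# and F are enharmonically the same pitch, but only E# uses the letter E, so it is the correct spelling here.

E#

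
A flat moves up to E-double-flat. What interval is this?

The letter names run A→E, a span of 4 letter steps, so the interval is some kind of fifth.
Ab to Ebb is 6 semitones. A perfect fifth is 7, so 6 makes it diminished.

diminished fifth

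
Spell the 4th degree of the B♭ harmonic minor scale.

Eb

Degree 4 takes the letter 3 steps above B, which is E.
In harmonic minor, degree 4 sits 5 semitones above the tonic. Bb + 5 semitones is pitch class 3, spelled on E as Eb.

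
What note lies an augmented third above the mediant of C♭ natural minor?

The mediant of Cb natural minor is Ebb.
An augmented third (5 semitones) above Ebb lands on the letter G, giving G.

G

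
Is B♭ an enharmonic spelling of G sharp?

Two spellings are enharmonically equivalent only if they share a pitch class.
Here Bb → 10, G# → 8; 8 ≠ 10, so they are not.

No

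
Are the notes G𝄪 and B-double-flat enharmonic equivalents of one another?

G## is pitch class 9; Bbb is pitch class 9.
All spellings map to pitch class 9, so they are enharmonically equivalent.

Yes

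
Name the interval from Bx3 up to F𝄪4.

diminished fifth

The letter names run B→F, a span of 4 letter steps, so the interval is some kind of fifth.
B## to F## is 6 semitones. A perfect fifth is 7, so 6 makes it diminished.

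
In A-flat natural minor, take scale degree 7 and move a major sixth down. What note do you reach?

Bbb

Scale degree 7 of Ab natural minor is Gb.
A major sixth (9 semitones) below Gb lands on the letter B, giving Bbb.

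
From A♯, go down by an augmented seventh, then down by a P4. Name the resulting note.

An augmented seventh down from A# is Bb (letter B, 12 semitones down).
A perfect fourth down from Bb is F (letter F, 5 semitones down).

F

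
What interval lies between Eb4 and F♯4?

The letter names run E→F, a span of 1 letter step, so the interval is some kind of second.
Eb to F# is 3 semitones. A major second is 2, so 3 makes it augmented.

augmented second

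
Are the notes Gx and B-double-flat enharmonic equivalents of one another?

Yes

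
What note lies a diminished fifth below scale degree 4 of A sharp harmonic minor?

Scale degree 4 of A# harmonic minor is D#.
A diminished fifth (6 semitones) below D# lands on the letter G, giving G##.

G##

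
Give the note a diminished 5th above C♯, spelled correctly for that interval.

A fifth above C lands on the letter G.
A diminished fifth spans 6 semitones, so C# moves to pitch class 7. On the letter G that is G.

G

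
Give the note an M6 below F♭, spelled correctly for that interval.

Abb

F down a major sixth is Ab, so the target letter is A.
From Fb, a major sixth is 9 semitones down: Abb.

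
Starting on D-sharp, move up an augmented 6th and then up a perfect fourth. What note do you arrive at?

An augmented sixth up from D# is B## (letter B, 10 semitones up).
A perfect fourth up from B## is E## (letter E, 5 semitones up).

E##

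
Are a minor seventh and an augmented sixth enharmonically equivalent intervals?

Yes

A minor seventh spans 10 semitones; an augmented sixth spans 10.
They are enharmonically equivalent.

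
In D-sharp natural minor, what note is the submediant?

Degree 6 takes the letter 5 steps above D, which is B.
In natural minor, degree 6 sits 8 semitones above the tonic. D# + 8 semitones is pitch class 11, spelled on B as B.

B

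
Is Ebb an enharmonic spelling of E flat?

Two spellings are enharmonically equivalent only if they share a pitch class.
Here Ebb → 2, Eb → 3; 2 ≠ 3, so they are not.

No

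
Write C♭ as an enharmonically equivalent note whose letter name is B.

Cb is pitch class 11. The letter B alone is pitch class 11.
Pitch class 11 on B needs no accidental: B.

B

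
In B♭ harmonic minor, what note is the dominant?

F

Degree 5 takes the letter 4 steps above B, which is F.
In harmonic minor, degree 5 sits 7 semitones above the tonic. Bb + 7 semitones is pitch class 5, spelled on F as F.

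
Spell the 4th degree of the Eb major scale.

Degree 4 takes the letter 3 steps above E, which is A.
In major, degree 4 sits 5 semitones above the tonic. Eb + 5 semitones is pitch class 8, spelled on A as Ab.

Ab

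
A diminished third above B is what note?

Db

A third above B lands on the letter D.
A diminished third spans 2 semitones, so B moves to pitch class 1. On the letter D that is Db.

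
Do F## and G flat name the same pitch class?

Two spellings are enharmonically equivalent only if they share a pitch class.
Here F## → 7, Gb → 6; 6 ≠ 7, so they are not.

No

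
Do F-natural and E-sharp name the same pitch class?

F is pitch class 5; E# is pitch class 5.
All spellings map to pitch class 5, so they are enharmonically equivalent.

Yes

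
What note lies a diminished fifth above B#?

F#

B up a perfect fifth is F#, so the target letter is F.
From B#, a diminished fifth is 6 semitones up: F#.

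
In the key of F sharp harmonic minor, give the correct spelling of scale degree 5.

C#

Degree 5 takes the letter 4 steps above F, which is C.
In harmonic minor, degree 5 sits 7 semitones above the tonic. F# + 7 semitones is pitch class 1, spelled on C as C#.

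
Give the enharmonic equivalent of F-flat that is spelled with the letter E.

E

Plain E sits at the same pitch as Fb, so on the letter E the same pitch needs a natural: E.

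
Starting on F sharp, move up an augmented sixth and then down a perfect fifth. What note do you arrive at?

G##

An augmented sixth up from F# is D## (letter D, 10 semitones up).
A perfect fifth down from D## is G## (letter G, 7 semitones down).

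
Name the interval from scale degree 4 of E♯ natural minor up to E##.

augmented fifth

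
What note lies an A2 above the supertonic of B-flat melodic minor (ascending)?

The supertonic of Bb melodic minor (ascending) is C.
An augmented second (3 semitones) above C lands on the letter D, giving D#.

D#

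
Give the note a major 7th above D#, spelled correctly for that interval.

A seventh above D lands on the letter C.
A major seventh spans 11 semitones, so D# moves to pitch class 2. On the letter C that is C##.

C##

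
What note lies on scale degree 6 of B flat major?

G

The Bb major scale runs Bb C D Eb F G A.
Degree 6 is G.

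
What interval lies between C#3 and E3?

Counting letters C–D–E gives a third.
C#→E = 3 semitones, 1 narrower than the major third (4), so minor.

minor third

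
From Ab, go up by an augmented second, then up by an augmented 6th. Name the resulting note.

An augmented second up from Ab is B (letter B, 3 semitones up).
An augmented sixth up from B is G## (letter G, 10 semitones up).

G##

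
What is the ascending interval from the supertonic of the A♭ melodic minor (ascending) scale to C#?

augmented second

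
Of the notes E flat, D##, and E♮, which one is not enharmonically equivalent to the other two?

In 12-tone equal temperament, enharmonic equivalents share a pitch class. Eb is pitch class 3; D## is pitch class 4; E is pitch class 4.
D## and E share pitch class 4, while Eb is pitch class 3.

Eb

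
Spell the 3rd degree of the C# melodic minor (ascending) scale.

E

The C# melodic minor (ascending) scale runs C# D# E F# G# A# B#.
Degree 3 is E.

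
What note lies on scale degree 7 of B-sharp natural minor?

The B# natural minor scale runs B# C## D# E# F## G# A#.
Degree 7 is A#.

A#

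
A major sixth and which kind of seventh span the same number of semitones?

diminished

A major sixth spans 9 semitones.
A seventh spanning 9 semitones is diminished (the major seventh is 11).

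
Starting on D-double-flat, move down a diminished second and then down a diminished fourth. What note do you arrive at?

A diminished second down from Dbb is C (letter C, 0 semitones down).
A diminished fourth down from C is G# (letter G, 4 semitones down).

G#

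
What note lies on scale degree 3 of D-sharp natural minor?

The D# natural minor scale runs D# E# F# G# A# B C#.
Degree 3 is F#.

F#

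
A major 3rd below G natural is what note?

Eb

G down a major third is Eb, so the target letter is E.
From G, a major third is 4 semitones down: Eb.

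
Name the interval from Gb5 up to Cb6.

perfect fourth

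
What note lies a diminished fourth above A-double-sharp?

A up a perfect fourth is D, so the target letter is D.
From A##, a diminished fourth is 4 semitones up: D#.

D#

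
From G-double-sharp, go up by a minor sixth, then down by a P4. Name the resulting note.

B#

A minor sixth up from G## is E# (letter E, 8 semitones up).
A perfect fourth down from E# is B# (letter B, 5 semitones down).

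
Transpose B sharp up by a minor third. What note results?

D#

B up a major third is D#, so the target letter is D.
From B#, a minor third is 3 semitones up: D#.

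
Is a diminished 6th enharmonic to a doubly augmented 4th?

Yes

A diminished sixth spans 7 semitones; a doubly augmented fourth spans 7.
They are enharmonically equivalent.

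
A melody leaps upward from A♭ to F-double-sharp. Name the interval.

doubly augmented sixth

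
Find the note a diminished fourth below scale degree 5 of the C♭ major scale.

D

Scale degree 5 of Cb major is Gb.
A diminished fourth (4 semitones) below Gb lands on the letter D, giving D.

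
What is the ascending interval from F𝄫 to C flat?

augmented fifth

The letter names run F→C, a span of 4 letter steps, so the interval is some kind of fifth.
Fbb to Cb is 8 semitones. A perfect fifth is 7, so 8 makes it augmented.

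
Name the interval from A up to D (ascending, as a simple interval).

Counting letters A–B–C–D gives a fourth.
A→D = 5 semitones, exactly the perfect fourth.

perfect fourth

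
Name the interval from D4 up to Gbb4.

doubly diminished fourth

Counting letters D–E–F–G gives a fourth.
D→Gbb = 3 semitones, 2 narrower than the perfect fourth (5), so doubly diminished.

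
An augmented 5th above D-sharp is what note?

A##

A fifth above D lands on the letter A.
An augmented fifth spans 8 semitones, so D# moves to pitch class 11. On the letter A that is A##.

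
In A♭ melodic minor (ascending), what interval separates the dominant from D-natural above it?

major seventh

The dominant of Ab melodic minor (ascending) is Eb.
Eb up to D: letters E→D make it a seventh; 11 semitones makes it major.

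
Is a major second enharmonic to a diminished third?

Yes

A major second spans 2 semitones; a diminished third spans 2.
They are enharmonically equivalent.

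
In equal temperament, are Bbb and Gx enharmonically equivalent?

Yes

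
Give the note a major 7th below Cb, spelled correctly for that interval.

C down a major seventh is Db, so the target letter is D.
From Cb, a major seventh is 11 semitones down: Dbb.

Dbb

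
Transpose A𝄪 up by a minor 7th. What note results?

G##

A up a major seventh is G#, so the target letter is G.
From A##, a minor seventh is 10 semitones up: G##.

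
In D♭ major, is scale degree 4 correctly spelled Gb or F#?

Gb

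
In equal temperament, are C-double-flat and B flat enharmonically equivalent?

Yes

Cbb is pitch class 10; Bb is pitch class 10.
All spellings map to pitch class 10, so they are enharmonically equivalent.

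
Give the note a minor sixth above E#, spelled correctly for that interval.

C#

E up a major sixth is C#, so the target letter is C.
From E#, a minor sixth is 8 semitones up: C#.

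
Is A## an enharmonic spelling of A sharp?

Two spellings are enharmonically equivalent only if they share a pitch class.
Here A## → 11, A# → 10; 10 ≠ 11, so they are not.

No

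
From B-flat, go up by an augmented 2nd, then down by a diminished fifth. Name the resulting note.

An augmented second up from Bb is C# (letter C, 3 semitones up).
A diminished fifth down from C# is F## (letter F, 6 semitones down).

F##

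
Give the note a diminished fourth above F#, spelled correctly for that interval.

Bb

A fourth above F lands on the letter B.
A diminished fourth spans 4 semitones, so F# moves to pitch class 10. On the letter B that is Bb.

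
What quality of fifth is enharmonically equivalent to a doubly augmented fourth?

A doubly augmented fourth spans 7 semitones.
A fifth spanning 7 semitones is perfect (the perfect fifth is 7).

perfect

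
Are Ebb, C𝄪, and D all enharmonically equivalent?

Ebb = pitch class 2 and C## = pitch class 2 and D = pitch class 2 — the same pitch class, so they are enharmonic equivalents.

Yes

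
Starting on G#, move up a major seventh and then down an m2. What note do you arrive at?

A major seventh up from G# is F## (letter F, 11 semitones up).
A minor second down from F## is E## (letter E, 1 semitone down).

E##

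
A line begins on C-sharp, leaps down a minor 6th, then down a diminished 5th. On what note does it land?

A minor sixth down from C# is E# (letter E, 8 semitones down).
A diminished fifth down from E# is A## (letter A, 6 semitones down).

A##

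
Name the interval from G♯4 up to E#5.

major sixth

The letter names run G→E, a span of 5 letter steps, so the interval is some kind of sixth.
G# to E# is 9 semitones. A major sixth is 9, so 9 makes it major.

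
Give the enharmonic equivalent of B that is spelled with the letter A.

Plain A sits 2 semitones below B, so on the letter A the same pitch needs a double sharp: A##.

A##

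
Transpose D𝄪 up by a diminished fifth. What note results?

D up a perfect fifth is A, so the target letter is A.
From D##, a diminished fifth is 6 semitones up: A#.

A#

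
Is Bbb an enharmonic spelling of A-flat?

Bbb is pitch class 9; Ab is pitch class 8.
The pitch classes differ (9 vs. 8), so they are not enharmonic equivalents.

No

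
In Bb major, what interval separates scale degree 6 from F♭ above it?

Scale degree 6 of Bb major is G.
G up to Fb: letters G→F make it a seventh; 9 semitones makes it diminished.

diminished seventh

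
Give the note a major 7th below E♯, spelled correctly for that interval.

A seventh below E lands on the letter F.
A major seventh spans 11 semitones, so E# moves to pitch class 6. On the letter F that is F#.

F#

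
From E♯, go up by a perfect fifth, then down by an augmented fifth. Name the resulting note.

A perfect fifth up from E# is B# (letter B, 7 semitones up).
An augmented fifth down from B# is E (letter E, 8 semitones down).

E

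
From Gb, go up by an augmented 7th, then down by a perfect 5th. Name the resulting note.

An augmented seventh up from Gb is F# (letter F, 12 semitones up).
A perfect fifth down from F# is B (letter B, 7 semitones down).

B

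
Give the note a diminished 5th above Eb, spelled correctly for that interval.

E up a perfect fifth is B, so the target letter is B.
From Eb, a diminished fifth is 6 semitones up: Bbb.

Bbb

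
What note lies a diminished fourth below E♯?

A fourth below E lands on the letter B.
A diminished fourth spans 4 semitones, so E# moves to pitch class 1. On the letter B that is B##.

B##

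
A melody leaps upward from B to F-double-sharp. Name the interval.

augmented fifth

Counting letters B–C–D–E–F gives a fifth.
B→F## = 8 semitones, 1 wider than the perfect fifth (7), so augmented.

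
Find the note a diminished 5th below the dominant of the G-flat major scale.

G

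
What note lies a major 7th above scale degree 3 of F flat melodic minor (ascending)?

Scale degree 3 of Fb melodic minor (ascending) is Abb.
A major seventh (11 semitones) above Abb lands on the letter G, giving Gb.

Gb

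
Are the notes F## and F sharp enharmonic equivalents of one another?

Two spellings are enharmonically equivalent only if they share a pitch class.
Here F## → 7, F# → 6; 6 ≠ 7, so they are not.

No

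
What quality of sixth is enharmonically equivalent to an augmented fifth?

An augmented fifth spans 8 semitones.
A sixth spanning 8 semitones is minor (the major sixth is 9).

minor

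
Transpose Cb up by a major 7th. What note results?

Bb

A seventh above C lands on the letter B.
A major seventh spans 11 semitones, so Cb moves to pitch class 10. On the letter B that is Bb.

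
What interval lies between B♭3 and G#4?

augmented sixth

Counting letters B–C–D–E–F–G gives a sixth.
Bb→G# = 10 semitones, 1 wider than the major sixth (9), so augmented.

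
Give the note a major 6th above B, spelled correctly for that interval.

G#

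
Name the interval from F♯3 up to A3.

Counting letters F–G–A gives a third.
F#→A = 3 semitones, 1 narrower than the major third (4), so minor.

minor third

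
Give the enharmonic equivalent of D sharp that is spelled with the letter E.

Plain E sits 1 semitone above D#, so on the letter E the same pitch needs a flat: Eb.

Eb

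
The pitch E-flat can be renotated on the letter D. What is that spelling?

D#

Eb is pitch class 3. The letter D alone is pitch class 2.
To reach pitch class 3 from D requires an offset of +1 semitone, i.e. sharp: D#.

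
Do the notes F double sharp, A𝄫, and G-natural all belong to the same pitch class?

Yes

F## = pitch class 7 and Abb = pitch class 7 and G = pitch class 7 — the same pitch class, so they are enharmonic equivalents.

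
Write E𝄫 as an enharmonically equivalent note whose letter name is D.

Ebb is pitch class 2. The letter D alone is pitch class 2.
Pitch class 2 on D needs no accidental: D.

D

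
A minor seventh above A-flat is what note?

A up a major seventh is G#, so the target letter is G.
From Ab, a minor seventh is 10 semitones up: Gb.

Gb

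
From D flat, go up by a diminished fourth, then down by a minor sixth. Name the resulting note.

A diminished fourth up from Db is Gbb (letter G, 4 semitones up).
A minor sixth down from Gbb is Bbb (letter B, 8 semitones down).

Bbb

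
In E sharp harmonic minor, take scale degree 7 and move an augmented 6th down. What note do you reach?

F#

Scale degree 7 of E# harmonic minor is D##.
An augmented sixth (10 semitones) below D## lands on the letter F, giving F#.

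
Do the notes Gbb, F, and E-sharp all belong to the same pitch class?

Gbb = pitch class 5 and F = pitch class 5 and E# = pitch class 5 — the same pitch class, so they are enharmonic equivalents.

Yes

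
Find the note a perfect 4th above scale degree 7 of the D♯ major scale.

Scale degree 7 of D# major is C##.
A perfect fourth (5 semitones) above C## lands on the letter F, giving F##.

F##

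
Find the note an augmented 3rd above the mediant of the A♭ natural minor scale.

The mediant of Ab natural minor is Cb.
An augmented third (5 semitones) above Cb lands on the letter E, giving E.

E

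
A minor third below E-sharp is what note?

E down a major third is C, so the target letter is C.
From E#, a minor third is 3 semitones down: C##.

C##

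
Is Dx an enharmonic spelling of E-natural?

Yes

D## = pitch class 4 and E = pitch class 4 — the same pitch class, so they are enharmonic equivalents.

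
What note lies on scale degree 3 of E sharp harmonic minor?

The E# harmonic minor scale runs E# F## G# A# B# C# D##.
Degree 3 is G#.

G#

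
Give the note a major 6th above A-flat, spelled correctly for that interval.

A up a major sixth is F#, so the target letter is F.
From Ab, a major sixth is 9 semitones up: F.

F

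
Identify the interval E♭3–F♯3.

The letter names run E→F, a span of 1 letter step, so the interval is some kind of second.
Eb to F# is 3 semitones. A major second is 2, so 3 makes it augmented.

augmented second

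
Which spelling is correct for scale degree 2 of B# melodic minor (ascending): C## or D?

Each scale degree takes a distinct letter name. Degree 2 of a scale on B must use the letter C.
C## and D are enharmonically the same pitch, but only C## uses the letter C, so it is the correct spelling here.

C##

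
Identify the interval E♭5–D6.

The letter names run E→D, a span of 6 letter steps, so the interval is some kind of seventh.
Eb to D is 11 semitones. A major seventh is 11, so 11 makes it major.

major seventh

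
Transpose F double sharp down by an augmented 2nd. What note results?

F down a major second is Eb, so the target letter is E.
From F##, an augmented second is 3 semitones down: E.

E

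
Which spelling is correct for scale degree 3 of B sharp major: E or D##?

D##

Each scale degree takes a distinct letter name. Degree 3 of a scale on B must use the letter D.
D## and E are enharmonically the same pitch, but only D## uses the letter D, so it is the correct spelling here.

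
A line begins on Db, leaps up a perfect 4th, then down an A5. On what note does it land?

Cbb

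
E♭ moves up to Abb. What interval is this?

The letter names run E→A, a span of 3 letter steps, so the interval is some kind of fourth.
Eb to Abb is 4 semitones. A perfect fourth is 5, so 4 makes it diminished.

diminished fourth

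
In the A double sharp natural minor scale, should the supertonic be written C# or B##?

Each scale degree takes a distinct letter name. Degree 2 of a scale on A must use the letter B.
B## and C# are enharmonically the same pitch, but only B## uses the letter B, so it is the correct spelling here.

B##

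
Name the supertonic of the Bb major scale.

The Bb major scale runs Bb C D Eb F G A.
Degree 2 is C.

C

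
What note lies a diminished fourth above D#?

G

A fourth above D lands on the letter G.
A diminished fourth spans 4 semitones, so D# moves to pitch class 7. On the letter G that is G.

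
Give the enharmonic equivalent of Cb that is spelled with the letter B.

B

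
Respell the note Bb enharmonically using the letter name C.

Cbb

Plain C sits 2 semitones above Bb, so on the letter C the same pitch needs a double flat: Cbb.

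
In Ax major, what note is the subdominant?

D##

Degree 4 takes the letter 3 steps above A, which is D.
In major, degree 4 sits 5 semitones above the tonic. A## + 5 semitones is pitch class 4, spelled on D as D##.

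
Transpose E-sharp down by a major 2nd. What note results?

D#

A second below E lands on the letter D.
A major second spans 2 semitones, so E# moves to pitch class 3. On the letter D that is D#.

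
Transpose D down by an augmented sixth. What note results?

A sixth below D lands on the letter F.
An augmented sixth spans 10 semitones, so D moves to pitch class 4. On the letter F that is Fb.

Fb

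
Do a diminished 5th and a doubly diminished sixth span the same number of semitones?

A diminished fifth spans 6 semitones; a doubly diminished sixth spans 6.
They are enharmonically equivalent.

Yes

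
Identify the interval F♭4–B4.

doubly augmented fourth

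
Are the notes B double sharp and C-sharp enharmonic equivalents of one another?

Yes

B## = pitch class 1 and C# = pitch class 1 — the same pitch class, so they are enharmonic equivalents.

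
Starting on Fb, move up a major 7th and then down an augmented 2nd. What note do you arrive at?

Dbb

A major seventh up from Fb is Eb (letter E, 11 semitones up).
An augmented second down from Eb is Dbb (letter D, 3 semitones down).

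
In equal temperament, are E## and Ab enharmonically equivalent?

E## is pitch class 6; Ab is pitch class 8.
The pitch classes differ (6 vs. 8), so they are not enharmonic equivalents.

No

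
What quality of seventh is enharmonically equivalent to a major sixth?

diminished

A major sixth spans 9 semitones.
A seventh spanning 9 semitones is diminished (the major seventh is 11).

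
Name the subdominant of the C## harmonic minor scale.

Degree 4 takes the letter 3 steps above C, which is F.
In harmonic minor, degree 4 sits 5 semitones above the tonic. C## + 5 semitones is pitch class 7, spelled on F as F##.

F##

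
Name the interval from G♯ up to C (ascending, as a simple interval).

Counting letters G–A–B–C gives a fourth.
G#→C = 4 semitones, 1 narrower than the perfect fourth (5), so diminished.

diminished fourth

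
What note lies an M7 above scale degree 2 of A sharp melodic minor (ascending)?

Scale degree 2 of A# melodic minor (ascending) is B#.
A major seventh (11 semitones) above B# lands on the letter A, giving A##.

A##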